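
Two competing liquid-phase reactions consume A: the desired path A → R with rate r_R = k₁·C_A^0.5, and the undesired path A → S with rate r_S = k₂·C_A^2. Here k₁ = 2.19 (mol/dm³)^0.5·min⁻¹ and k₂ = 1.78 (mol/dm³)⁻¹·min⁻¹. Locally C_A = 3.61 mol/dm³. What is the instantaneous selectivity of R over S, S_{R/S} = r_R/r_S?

S_{R/S} = r_R/r_S = (k₁·C_A^0.5)/(k₂·C_A^2) = (k₁/k₂)·C_A^-1.5.
= (2.19×3.610^0.5) / (1.78×3.610^2) = 4.161/23.20 = 0.179.

0.179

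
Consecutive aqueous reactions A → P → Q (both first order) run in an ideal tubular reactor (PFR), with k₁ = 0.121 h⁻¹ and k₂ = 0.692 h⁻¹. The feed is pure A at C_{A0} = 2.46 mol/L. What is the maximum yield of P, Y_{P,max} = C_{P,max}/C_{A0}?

0.121

At the optimum, C_{P,max}/C_{A0} = (k₁/k₂)^[k₂/(k₂−k₁)].
= (0.121/0.692)^(0.692/(0.692−0.121)) = (0.1749)^(1.212) = 0.1208.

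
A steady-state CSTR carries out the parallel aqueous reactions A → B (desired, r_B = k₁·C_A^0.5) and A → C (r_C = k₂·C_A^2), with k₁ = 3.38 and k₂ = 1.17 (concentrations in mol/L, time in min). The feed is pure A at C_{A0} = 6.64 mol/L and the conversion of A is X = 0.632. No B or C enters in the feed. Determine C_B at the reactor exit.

Exit C_A = C_{A0}(1−X) = 6.64×0.368 = 2.444 mol/L.
Rates in a CSTR are evaluated at the outlet concentration: r_B = 3.38×2.444^0.5 = 5.284, r_C = 1.17×2.444^2 = 6.986.
Fraction of consumed A going to B: r_B/(r_B+r_C) = 0.4306.
C_B = 0.4306·C_{A0}·X = 0.4306×6.64×0.632 = 1.81 mol/L.

1.81 mol/L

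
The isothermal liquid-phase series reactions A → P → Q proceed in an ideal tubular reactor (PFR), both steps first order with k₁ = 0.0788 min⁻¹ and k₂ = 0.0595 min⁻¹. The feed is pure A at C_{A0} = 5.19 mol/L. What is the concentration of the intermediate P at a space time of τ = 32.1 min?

1.45 mol/L

Solving the coupled first-order balances gives C_P(τ) = [k₁/(k₂−k₁)]·C_{A0}·(e^(−k₁τ) − e^(−k₂τ)).
e^(−k₁τ) = e^(−0.0788×32.1) = e^(−2.529) = 0.07970; e^(−k₂τ) = e^(−1.910) = 0.1481.
C_P = 0.0788×5.19/(0.0595−0.0788) × (0.07970−0.1481) = (-21.19)×(-0.06839) = 1.449 mol/L.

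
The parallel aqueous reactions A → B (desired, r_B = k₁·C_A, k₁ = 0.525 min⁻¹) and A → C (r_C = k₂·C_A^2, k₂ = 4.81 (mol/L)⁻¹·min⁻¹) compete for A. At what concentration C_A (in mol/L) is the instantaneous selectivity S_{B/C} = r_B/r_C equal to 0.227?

0.481 mol/L

S_{B/C} = (k₁/k₂)·C_A⁻¹ ⇒ C_A = (S·k₂/k₁)^(-1).
= (0.227×4.81/0.525)^(-1) = (2.080)^(-1) = 0.481 mol/L.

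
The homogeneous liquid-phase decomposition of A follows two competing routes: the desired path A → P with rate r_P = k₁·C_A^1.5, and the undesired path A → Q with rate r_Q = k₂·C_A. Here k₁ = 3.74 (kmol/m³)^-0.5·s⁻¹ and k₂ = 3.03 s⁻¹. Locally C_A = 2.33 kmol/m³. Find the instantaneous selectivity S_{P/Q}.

1.88

S_{P/Q} = r_P/r_Q = (k₁·C_A^1.5)/(k₂·C_A) = (k₁/k₂)·C_A^0.5.
= (3.74×2.330^1.5) / (3.03×2.330) = 13.30/7.060 = 1.88.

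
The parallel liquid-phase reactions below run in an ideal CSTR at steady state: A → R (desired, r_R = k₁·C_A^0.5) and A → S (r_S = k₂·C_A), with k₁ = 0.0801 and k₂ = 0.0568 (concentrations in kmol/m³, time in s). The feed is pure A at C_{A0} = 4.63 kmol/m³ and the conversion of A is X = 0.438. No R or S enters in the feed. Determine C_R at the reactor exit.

Exit C_A = C_{A0}(1−X) = 4.63×0.562 = 2.602 kmol/m³.
In a CSTR the entire volume is at exit conditions, so r_R = 0.0801×2.602^0.5 = 0.1292 and r_S = 0.0568×2.602 = 0.1478.
Fraction of consumed A going to R: r_R/(r_R+r_S) = 0.4664.
C_R = 0.4664·C_{A0}·X = 0.4664×4.63×0.438 = 0.946 kmol/m³.

0.946 kmol/m³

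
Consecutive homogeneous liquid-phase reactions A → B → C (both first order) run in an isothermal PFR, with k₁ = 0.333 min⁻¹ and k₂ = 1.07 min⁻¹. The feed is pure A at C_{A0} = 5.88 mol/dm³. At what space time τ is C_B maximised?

The intermediate peaks when r₁ = r₂, i.e. k₁e^(−k₁τ) = k₂e^(−k₂τ), giving τ_opt = ln(k₂/k₁)/(k₂−k₁).
= ln(1.07/0.333)/(1.07−0.333) = ln(3.213)/0.7370 = 1.167/0.7370 = 1.58 min.

1.58 min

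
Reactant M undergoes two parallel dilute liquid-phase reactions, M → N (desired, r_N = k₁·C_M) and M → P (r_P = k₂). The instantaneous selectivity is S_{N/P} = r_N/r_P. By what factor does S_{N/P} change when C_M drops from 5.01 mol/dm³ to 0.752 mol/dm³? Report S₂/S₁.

0.150

S_{N/P} = (k₁/k₂)·C_M, so S₂/S₁ = (C_{M,2}/C_{M,1}).
= 0.752/5.01 = 0.150.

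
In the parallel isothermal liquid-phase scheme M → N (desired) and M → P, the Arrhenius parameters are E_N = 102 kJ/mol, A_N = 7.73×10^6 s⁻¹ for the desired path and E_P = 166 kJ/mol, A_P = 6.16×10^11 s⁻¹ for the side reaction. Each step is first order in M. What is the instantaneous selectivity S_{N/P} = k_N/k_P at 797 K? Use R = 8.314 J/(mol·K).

Since both paths have the same order in M, the concentration cancels and S_{N/P} = k_N/k_P = (A_N/A_P)·exp[(E_P−E_N)/(RT)].
(E_P−E_N)/(RT) = (166−102)×10³/(8.314×797) = 64000/6626 = 9.659.
k_N/k_P = (7.73×10^6/6.16×10^11)·exp(9.659) = 1.255×10^-5 × 15655 = 0.196.

0.196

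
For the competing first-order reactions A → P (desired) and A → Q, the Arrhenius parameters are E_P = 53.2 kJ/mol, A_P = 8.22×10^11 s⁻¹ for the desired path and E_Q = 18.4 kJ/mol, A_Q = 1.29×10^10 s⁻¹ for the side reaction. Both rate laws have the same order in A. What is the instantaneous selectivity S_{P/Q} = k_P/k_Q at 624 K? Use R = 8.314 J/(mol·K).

k_P/k_Q = (A_P/A_Q)·exp[−(E_P−E_Q)/(RT)] = (A_P/A_Q)·exp[(E_Q−E_P)/(RT)].
(E_Q−E_P)/(RT) = (18.4−53.2)×10³/(8.314×624) = -34800/5188 = -6.708.
k_P/k_Q = (8.22×10^11/1.29×10^10)·exp(-6.708) = 63.72 × 0.001221 = 0.0778.
Since E_P > E_Q, raising the temperature improves selectivity toward P.

0.0778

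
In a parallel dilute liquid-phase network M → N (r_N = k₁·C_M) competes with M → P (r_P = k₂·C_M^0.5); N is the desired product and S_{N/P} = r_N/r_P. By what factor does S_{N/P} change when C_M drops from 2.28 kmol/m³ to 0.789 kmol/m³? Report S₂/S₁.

0.588

S_{N/P} = (k₁/k₂)·C_M^0.5, so S₂/S₁ = (C_{M,2}/C_{M,1})^0.5.
= (0.789/2.28)^0.5 = (0.3461)^0.5 = 0.588.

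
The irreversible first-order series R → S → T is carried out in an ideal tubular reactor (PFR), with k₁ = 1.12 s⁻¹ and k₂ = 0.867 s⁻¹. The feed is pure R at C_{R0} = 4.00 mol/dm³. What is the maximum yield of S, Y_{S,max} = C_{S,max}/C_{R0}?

0.416

For a first-order series the maximum intermediate yield is C_{S,max}/C_{R0} = (k₁/k₂)^[k₂/(k₂−k₁)].
= (1.12/0.867)^(0.867/(0.867−1.12)) = (1.292)^(-3.427) = 0.4158.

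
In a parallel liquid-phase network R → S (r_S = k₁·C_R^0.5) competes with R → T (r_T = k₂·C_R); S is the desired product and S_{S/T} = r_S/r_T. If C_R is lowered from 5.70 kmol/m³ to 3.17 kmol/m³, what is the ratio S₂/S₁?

1.34

S_{S/T} = (k₁/k₂)·C_R^-0.5, so S₂/S₁ = (C_{R,2}/C_{R,1})^-0.5.
= (3.17/5.70)^(-0.5) = (0.5561)^(-0.5) = 1.34.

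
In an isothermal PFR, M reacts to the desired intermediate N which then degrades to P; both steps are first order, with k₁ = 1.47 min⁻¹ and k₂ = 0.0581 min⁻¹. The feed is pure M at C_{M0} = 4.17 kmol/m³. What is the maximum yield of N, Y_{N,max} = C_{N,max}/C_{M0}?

For a first-order series the maximum intermediate yield is C_{N,max}/C_{M0} = (k₁/k₂)^[k₂/(k₂−k₁)].
= (1.47/0.0581)^(0.0581/(0.0581−1.47)) = (25.30)^(-0.04115) = 0.8755.

0.876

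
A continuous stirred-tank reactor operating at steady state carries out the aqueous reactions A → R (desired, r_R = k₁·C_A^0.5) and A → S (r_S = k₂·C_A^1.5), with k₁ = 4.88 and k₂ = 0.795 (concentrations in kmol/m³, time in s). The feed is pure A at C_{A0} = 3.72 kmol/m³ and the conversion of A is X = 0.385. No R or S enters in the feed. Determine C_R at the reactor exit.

1.04 kmol/m³

Exit C_A = C_{A0}(1−X) = 3.72×0.615 = 2.288 kmol/m³.
In a CSTR the entire volume is at exit conditions, so r_R = 4.88×2.288^0.5 = 7.381 and r_S = 0.795×2.288^1.5 = 2.751.
Fraction of consumed A going to R: r_R/(r_R+r_S) = 0.7285.
C_R = 0.7285·C_{A0}·X = 0.7285×3.72×0.385 = 1.04 kmol/m³.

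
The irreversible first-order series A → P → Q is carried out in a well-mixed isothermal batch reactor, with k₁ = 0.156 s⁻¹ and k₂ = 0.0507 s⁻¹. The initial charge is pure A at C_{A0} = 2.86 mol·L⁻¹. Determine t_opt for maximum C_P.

10.7 s

Setting dC_P/dt = 0 gives t_opt = ln(k₂/k₁)/(k₂−k₁).
= ln(0.0507/0.156)/(0.0507−0.156) = ln(0.3250)/-0.1053 = -1.124/-0.1053 = 10.7 s.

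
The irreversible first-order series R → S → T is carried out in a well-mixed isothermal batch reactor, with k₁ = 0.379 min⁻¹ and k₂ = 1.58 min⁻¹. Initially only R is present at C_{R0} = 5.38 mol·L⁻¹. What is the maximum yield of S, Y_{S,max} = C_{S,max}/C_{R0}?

0.153

Evaluating C_S at t_opt = ln(k₂/k₁)/(k₂−k₁) gives C_{S,max}/C_{R0} = (k₁/k₂)^[k₂/(k₂−k₁)].
= (0.379/1.58)^(1.58/(1.58−0.379)) = (0.2399)^(1.316) = 0.1529.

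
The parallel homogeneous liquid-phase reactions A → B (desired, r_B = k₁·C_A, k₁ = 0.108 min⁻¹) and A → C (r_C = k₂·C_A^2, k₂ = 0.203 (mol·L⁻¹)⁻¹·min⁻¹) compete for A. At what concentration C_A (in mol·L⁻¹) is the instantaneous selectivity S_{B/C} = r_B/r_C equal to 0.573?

S_{B/C} = (k₁/k₂)·C_A⁻¹ ⇒ C_A = (S·k₂/k₁)^(-1).
= (0.573×0.203/0.108)^(-1) = (1.077)^(-1) = 0.928 mol·L⁻¹.

0.928 mol·L⁻¹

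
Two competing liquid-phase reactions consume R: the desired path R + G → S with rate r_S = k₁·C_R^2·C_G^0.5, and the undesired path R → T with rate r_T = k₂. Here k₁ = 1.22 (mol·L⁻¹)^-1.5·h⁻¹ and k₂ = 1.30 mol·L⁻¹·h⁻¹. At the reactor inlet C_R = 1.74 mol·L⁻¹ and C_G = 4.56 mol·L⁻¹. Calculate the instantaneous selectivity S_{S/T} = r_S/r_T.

6.07

S_{S/T} = r_S/r_T = (k₁·C_R^2·C_G^0.5)/(k₂) = (k₁/k₂)·C_R^2·C_G^0.5.
= (1.22×1.740^2×4.560^0.5) / (1.30) = 7.888/1.300 = 6.07.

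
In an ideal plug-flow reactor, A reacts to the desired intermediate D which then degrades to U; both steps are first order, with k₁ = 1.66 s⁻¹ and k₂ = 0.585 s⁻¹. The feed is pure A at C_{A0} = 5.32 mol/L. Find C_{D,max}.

3.02 mol/L

At the optimum, C_{D,max}/C_{A0} = (k₁/k₂)^[k₂/(k₂−k₁)].
= (1.66/0.585)^(0.585/(0.585−1.66)) = (2.838)^(-0.5442) = 0.5669.
C_{D,max} = 0.5669×5.32 = 3.02 mol/L.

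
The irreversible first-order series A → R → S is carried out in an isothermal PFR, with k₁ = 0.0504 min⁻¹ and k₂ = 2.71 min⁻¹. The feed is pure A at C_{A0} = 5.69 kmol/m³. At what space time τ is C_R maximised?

For first-order series the maximum of C_R occurs at τ_opt = ln(k₂/k₁)/(k₂−k₁).
= ln(2.71/0.0504)/(2.71−0.0504) = ln(53.77)/2.660 = 3.985/2.660 = 1.50 min.

1.50 min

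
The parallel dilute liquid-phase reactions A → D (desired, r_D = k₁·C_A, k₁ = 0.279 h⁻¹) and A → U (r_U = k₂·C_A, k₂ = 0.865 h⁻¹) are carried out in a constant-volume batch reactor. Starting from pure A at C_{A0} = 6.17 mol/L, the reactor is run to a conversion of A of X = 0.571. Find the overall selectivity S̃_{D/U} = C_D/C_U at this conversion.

0.323

C_A = C_{A0}(1−X) = 2.647 mol/L.
Both paths are first order in A, so the instantaneous fraction to D is constant: dC_D/d(−C_A) = k₁/(k₁+k₂) = 0.2439.
C_D = 0.2439·(C_{A0}−C_A) = 0.2439×3.523 = 0.859 mol/L.
C_U = (C_{A0}−C_A)−C_D = 2.664 mol/L; S̃_{D/U} = 0.8592/2.664 = 0.323.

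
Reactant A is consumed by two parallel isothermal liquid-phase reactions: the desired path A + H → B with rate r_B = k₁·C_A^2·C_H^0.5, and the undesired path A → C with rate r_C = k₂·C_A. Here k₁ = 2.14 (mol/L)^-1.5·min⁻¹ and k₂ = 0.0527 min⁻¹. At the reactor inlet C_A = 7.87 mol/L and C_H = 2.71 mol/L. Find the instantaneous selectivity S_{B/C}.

S_{B/C} = r_B/r_C = (k₁·C_A^2·C_H^0.5)/(k₂·C_A) = (k₁/k₂)·C_A·C_H^0.5.
= (2.14×7.870^2×2.710^0.5) / (0.0527×7.870) = 218.2/0.4147 = 526.

526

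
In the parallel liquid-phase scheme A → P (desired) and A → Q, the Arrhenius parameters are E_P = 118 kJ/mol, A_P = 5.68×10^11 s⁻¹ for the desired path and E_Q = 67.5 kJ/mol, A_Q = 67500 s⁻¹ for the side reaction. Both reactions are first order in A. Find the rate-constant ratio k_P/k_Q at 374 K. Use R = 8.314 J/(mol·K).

0.744

With equal orders, S_{P/Q} = k_P/k_Q = (A_P/A_Q)·exp[(E_Q−E_P)/(RT)].
(E_Q−E_P)/(RT) = (67.5−118)×10³/(8.314×374) = -50500/3109 = -16.24.
k_P/k_Q = (5.68×10^11/67500)·exp(-16.24) = 8.415×10^6 × 8.844×10^-8 = 0.744.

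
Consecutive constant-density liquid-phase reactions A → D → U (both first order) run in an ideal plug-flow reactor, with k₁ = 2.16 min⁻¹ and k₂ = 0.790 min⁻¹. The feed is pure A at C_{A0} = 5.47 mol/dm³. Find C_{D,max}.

At the optimum, C_{D,max}/C_{A0} = (k₁/k₂)^[k₂/(k₂−k₁)].
= (2.16/0.790)^(0.790/(0.790−2.16)) = (2.734)^(-0.5766) = 0.5599.
C_{D,max} = 0.5599×5.47 = 3.06 mol/dm³.

3.06 mol/dm³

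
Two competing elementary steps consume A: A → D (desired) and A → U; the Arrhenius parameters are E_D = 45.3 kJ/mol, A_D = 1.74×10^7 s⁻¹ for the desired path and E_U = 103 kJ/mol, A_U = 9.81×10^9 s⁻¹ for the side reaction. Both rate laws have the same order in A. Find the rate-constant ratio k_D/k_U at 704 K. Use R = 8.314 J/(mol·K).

With equal orders, S_{D/U} = k_D/k_U = (A_D/A_U)·exp[(E_U−E_D)/(RT)].
(E_U−E_D)/(RT) = (103−45.3)×10³/(8.314×704) = 57700/5853 = 9.858.
k_D/k_U = (1.74×10^7/9.81×10^9)·exp(9.858) = 0.001774 × 19113 = 33.9.
Since E_D < E_U, lowering the temperature improves selectivity toward D.

33.9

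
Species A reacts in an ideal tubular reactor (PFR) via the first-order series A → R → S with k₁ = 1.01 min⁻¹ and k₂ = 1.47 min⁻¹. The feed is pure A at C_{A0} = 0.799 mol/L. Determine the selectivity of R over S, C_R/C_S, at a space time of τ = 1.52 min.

Solving the coupled first-order balances gives C_R(τ) = [k₁/(k₂−k₁)]·C_{A0}·(e^(−k₁τ) − e^(−k₂τ)).
e^(−k₁τ) = e^(−1.01×1.52) = e^(−1.535) = 0.2154; e^(−k₂τ) = e^(−2.234) = 0.1071.
C_R = 1.01×0.799/(1.47−1.01) × (0.2154−0.1071) = 1.754×0.1084 = 0.1901 mol/L.
C_A = C_{A0}e^(−k₁τ) = 0.1721 mol/L, so C_S = C_{A0}−C_A−C_R = 0.4368 mol/L; C_R/C_S = 0.435.

0.435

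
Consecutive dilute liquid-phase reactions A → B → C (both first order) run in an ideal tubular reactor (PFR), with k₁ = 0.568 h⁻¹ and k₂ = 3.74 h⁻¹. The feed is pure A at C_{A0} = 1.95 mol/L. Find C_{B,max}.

0.211 mol/L

For a first-order series the maximum intermediate yield is C_{B,max}/C_{A0} = (k₁/k₂)^[k₂/(k₂−k₁)].
= (0.568/3.74)^(3.74/(3.74−0.568)) = (0.1519)^(1.179) = 0.1084.
C_{B,max} = 0.1084×1.95 = 0.211 mol/L.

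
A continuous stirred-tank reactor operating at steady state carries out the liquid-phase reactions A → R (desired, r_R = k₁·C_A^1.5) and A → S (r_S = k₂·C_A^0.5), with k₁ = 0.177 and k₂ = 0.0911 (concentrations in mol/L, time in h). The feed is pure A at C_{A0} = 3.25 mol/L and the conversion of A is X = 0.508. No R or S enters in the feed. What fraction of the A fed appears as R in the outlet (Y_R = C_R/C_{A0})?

Exit C_A = C_{A0}(1−X) = 3.25×0.492 = 1.599 mol/L.
In a CSTR the entire volume is at exit conditions, so r_R = 0.177×1.599^1.5 = 0.3579 and r_S = 0.0911×1.599^0.5 = 0.1152.
Fraction of consumed A going to R: r_R/(r_R+r_S) = 0.7565.
C_R = 0.7565·C_{A0}·X = 0.7565×3.25×0.508 = 1.25 mol/L; Y_R = C_R/C_{A0} = 0.384.

0.384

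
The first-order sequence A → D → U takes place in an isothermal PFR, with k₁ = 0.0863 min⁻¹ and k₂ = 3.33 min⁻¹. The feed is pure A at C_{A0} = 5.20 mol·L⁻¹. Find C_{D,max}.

0.122 mol·L⁻¹

Evaluating C_D at τ_opt = ln(k₂/k₁)/(k₂−k₁) gives C_{D,max}/C_{A0} = (k₁/k₂)^[k₂/(k₂−k₁)].
= (0.0863/3.33)^(3.33/(3.33−0.0863)) = (0.02592)^(1.027) = 0.02352.
C_{D,max} = 0.02352×5.20 = 0.122 mol·L⁻¹.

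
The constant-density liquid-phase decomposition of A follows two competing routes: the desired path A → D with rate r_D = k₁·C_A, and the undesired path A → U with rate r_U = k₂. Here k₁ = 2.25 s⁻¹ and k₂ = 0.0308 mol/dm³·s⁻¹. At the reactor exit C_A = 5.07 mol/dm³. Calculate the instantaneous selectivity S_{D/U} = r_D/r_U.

S_{D/U} = r_D/r_U = (k₁·C_A)/(k₂) = (k₁/k₂)·C_A.
= (2.25×5.070) / (0.0308) = 11.41/0.03080 = 370.
Since the desired path is higher order in A, keeping C_A high (PFR or concentrated feed) favours D.

370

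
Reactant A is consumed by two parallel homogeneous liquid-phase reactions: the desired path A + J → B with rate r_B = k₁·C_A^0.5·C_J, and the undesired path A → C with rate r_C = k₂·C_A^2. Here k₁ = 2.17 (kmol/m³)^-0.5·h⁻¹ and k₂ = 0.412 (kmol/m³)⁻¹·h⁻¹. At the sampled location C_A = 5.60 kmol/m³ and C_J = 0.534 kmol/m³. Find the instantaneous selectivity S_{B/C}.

0.212

S_{B/C} = r_B/r_C = (k₁·C_A^0.5·C_J)/(k₂·C_A^2) = (k₁/k₂)·C_A^-1.5·C_J.
= (2.17×5.600^0.5×0.5340) / (0.412×5.600^2) = 2.742/12.92 = 0.212.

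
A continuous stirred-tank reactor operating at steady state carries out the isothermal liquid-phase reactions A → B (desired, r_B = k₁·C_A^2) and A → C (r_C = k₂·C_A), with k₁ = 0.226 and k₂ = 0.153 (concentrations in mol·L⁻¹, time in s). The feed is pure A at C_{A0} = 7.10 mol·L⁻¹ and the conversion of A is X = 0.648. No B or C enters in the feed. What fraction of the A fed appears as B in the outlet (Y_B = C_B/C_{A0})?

0.510

Exit C_A = C_{A0}(1−X) = 7.10×0.352 = 2.499 mol·L⁻¹.
In a CSTR the entire volume is at exit conditions, so r_B = 0.226×2.499^2 = 1.412 and r_C = 0.153×2.499 = 0.3824.
Fraction of consumed A going to B: r_B/(r_B+r_C) = 0.7869.
C_B = 0.7869·C_{A0}·X = 0.7869×7.10×0.648 = 3.62 mol·L⁻¹; Y_B = C_B/C_{A0} = 0.510.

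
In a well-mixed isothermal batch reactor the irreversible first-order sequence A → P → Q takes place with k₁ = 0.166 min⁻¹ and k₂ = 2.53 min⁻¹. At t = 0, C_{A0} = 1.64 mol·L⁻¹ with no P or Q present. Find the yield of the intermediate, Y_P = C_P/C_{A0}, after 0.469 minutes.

The intermediate concentration in a first-order A→B→C sequence is C_P = k₁C_{A0}(e^(−k₁t) − e^(−k₂t))/(k₂−k₁).
e^(−k₁t) = e^(−0.166×0.469) = e^(−0.07785) = 0.9251; e^(−k₂t) = e^(−1.187) = 0.3053.
C_P = 0.166×1.64/(2.53−0.166) × (0.9251−0.3053) = 0.1152×0.6198 = 0.07138 mol·L⁻¹.
Y_P = C_P/C_{A0} = 0.07138/1.64 = 0.0435.

0.0435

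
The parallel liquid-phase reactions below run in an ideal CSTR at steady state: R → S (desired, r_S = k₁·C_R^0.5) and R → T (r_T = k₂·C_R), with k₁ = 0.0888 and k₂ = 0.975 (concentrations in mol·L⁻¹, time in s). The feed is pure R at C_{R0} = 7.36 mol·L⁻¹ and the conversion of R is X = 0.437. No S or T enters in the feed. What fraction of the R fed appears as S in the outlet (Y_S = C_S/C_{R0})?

Exit C_R = C_{R0}(1−X) = 7.36×0.563 = 4.144 mol·L⁻¹.
Rates in a CSTR are evaluated at the outlet concentration: r_S = 0.0888×4.144^0.5 = 0.1808, r_T = 0.975×4.144 = 4.040.
Fraction of consumed R going to S: r_S/(r_S+r_T) = 0.04283.
C_S = 0.04283·C_{R0}·X = 0.04283×7.36×0.437 = 0.138 mol·L⁻¹; Y_S = C_S/C_{R0} = 0.0187.

0.0187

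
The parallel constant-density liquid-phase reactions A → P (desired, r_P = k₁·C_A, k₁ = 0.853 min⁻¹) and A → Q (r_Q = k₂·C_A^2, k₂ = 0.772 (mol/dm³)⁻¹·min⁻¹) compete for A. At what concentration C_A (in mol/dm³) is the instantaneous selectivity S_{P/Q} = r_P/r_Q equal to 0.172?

S_{P/Q} = (k₁/k₂)·C_A⁻¹ ⇒ C_A = (S·k₂/k₁)^(-1).
= (0.172×0.772/0.853)^(-1) = (0.1557)^(-1) = 6.42 mol/dm³.

6.42 mol/dm³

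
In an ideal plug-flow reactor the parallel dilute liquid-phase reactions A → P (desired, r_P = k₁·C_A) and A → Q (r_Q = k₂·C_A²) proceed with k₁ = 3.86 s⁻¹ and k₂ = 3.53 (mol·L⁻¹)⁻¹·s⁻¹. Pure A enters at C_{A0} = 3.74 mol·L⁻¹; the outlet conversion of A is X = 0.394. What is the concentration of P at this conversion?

C_A = C_{A0}(1−X) = 2.266 mol·L⁻¹.
Along a PFR/batch, dC_P/dC_A = −r_P/(r_P+r_Q) = −k₁/(k₁+k₂·C_A).
Integrating from C_{A0} to C_A: C_P = (3.86/3.53)·ln[(3.86+3.53·3.74)/(3.86+3.53·2.27)] = 1.093·ln(17.06/11.86) = 0.3976 mol·L⁻¹.

0.398 mol·L⁻¹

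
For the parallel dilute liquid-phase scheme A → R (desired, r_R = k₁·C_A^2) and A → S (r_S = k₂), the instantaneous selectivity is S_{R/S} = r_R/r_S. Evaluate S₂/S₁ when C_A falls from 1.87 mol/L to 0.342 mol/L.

S_{R/S} = (k₁/k₂)·C_A^2, so S₂/S₁ = (C_{A,2}/C_{A,1})^2.
= (0.342/1.87)^2 = (0.1829)^2 = 0.0334.
Selectivity toward R falls as C_A falls — high-concentration operation is favoured.

0.0334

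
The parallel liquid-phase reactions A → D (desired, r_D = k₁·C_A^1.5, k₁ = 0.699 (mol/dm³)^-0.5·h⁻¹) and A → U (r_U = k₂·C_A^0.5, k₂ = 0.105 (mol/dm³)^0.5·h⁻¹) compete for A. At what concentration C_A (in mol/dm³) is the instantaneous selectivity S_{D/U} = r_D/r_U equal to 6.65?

S_{D/U} = (k₁/k₂)·C_A ⇒ C_A = S·k₂/k₁.
= 6.65×0.105/0.699 = 0.999 mol/dm³.

0.999 mol/dm³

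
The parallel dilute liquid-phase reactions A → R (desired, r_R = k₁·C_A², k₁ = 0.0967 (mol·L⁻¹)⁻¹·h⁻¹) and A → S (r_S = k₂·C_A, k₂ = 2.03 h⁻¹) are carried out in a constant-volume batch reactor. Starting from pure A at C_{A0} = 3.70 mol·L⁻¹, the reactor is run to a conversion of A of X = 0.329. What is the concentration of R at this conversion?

0.156 mol·L⁻¹

C_A = C_{A0}(1−X) = 2.483 mol·L⁻¹.
Along a PFR/batch, dC_S/dC_A = −r_S/(r_R+r_S) = −k₂/(k₂+k₁·C_A).
Integrating from C_{A0} to C_A: C_S = (2.03/0.0967)·ln[(2.03+0.0967·3.70)/(2.03+0.0967·2.48)] = 20.99·ln(2.388/2.270) = 1.061 mol·L⁻¹.
Then C_R = (C_{A0}−C_A) − C_S = 1.217 − 1.061 = 0.1560 mol·L⁻¹.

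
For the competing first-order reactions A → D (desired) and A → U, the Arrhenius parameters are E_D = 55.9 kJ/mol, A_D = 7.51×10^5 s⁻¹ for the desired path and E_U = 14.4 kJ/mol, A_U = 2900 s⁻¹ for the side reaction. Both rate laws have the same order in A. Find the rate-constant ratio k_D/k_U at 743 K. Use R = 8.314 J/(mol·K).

With equal orders, S_{D/U} = k_D/k_U = (A_D/A_U)·exp[(E_U−E_D)/(RT)].
(E_U−E_D)/(RT) = (14.4−55.9)×10³/(8.314×743) = -41500/6177 = -6.718.
k_D/k_U = (7.51×10^5/2900)·exp(-6.718) = 259.0 × 0.001209 = 0.313.
Since E_D > E_U, raising the temperature improves selectivity toward D.

0.313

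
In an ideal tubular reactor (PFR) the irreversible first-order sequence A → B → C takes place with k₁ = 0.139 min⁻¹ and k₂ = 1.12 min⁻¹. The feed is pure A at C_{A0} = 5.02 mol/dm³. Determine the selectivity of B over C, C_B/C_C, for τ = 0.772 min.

Solving the coupled first-order balances gives C_B(τ) = [k₁/(k₂−k₁)]·C_{A0}·(e^(−k₁τ) − e^(−k₂τ)).
e^(−k₁τ) = e^(−0.139×0.772) = e^(−0.1073) = 0.8982; e^(−k₂τ) = e^(−0.8646) = 0.4212.
C_B = 0.139×5.02/(1.12−0.139) × (0.8982−0.4212) = 0.7113×0.4770 = 0.3393 mol/dm³.
C_A = C_{A0}e^(−k₁τ) = 4.509 mol/dm³, so C_C = C_{A0}−C_A−C_B = 0.1715 mol/dm³; C_B/C_C = 1.98.

1.98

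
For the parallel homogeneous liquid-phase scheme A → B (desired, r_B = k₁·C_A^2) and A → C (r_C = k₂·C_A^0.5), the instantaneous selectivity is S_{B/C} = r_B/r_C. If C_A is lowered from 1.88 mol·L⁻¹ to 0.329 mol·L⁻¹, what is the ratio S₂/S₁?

S_{B/C} = (k₁/k₂)·C_A^1.5, so S₂/S₁ = (C_{A,2}/C_{A,1})^1.5.
= (0.329/1.88)^1.5 = (0.1750)^1.5 = 0.0732.

0.0732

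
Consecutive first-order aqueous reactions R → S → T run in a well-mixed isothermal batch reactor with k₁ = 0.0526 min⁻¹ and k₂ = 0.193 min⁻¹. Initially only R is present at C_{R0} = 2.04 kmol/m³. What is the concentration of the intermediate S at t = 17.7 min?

The intermediate concentration in a first-order A→B→C sequence is C_S = k₁C_{R0}(e^(−k₁t) − e^(−k₂t))/(k₂−k₁).
e^(−k₁t) = e^(−0.0526×17.7) = e^(−0.9310) = 0.3942; e^(−k₂t) = e^(−3.416) = 0.03284.
C_S = 0.0526×2.04/(0.193−0.0526) × (0.3942−0.03284) = 0.7643×0.3613 = 0.2761 kmol/m³.

0.276 kmol/m³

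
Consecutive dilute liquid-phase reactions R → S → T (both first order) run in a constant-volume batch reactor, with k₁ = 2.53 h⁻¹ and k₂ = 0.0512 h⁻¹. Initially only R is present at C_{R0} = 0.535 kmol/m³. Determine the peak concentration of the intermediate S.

At the optimum, C_{S,max}/C_{R0} = (k₁/k₂)^[k₂/(k₂−k₁)].
= (2.53/0.0512)^(0.0512/(0.0512−2.53)) = (49.41)^(-0.02066) = 0.9226.
C_{S,max} = 0.9226×0.535 = 0.494 kmol/m³.

0.494 kmol/m³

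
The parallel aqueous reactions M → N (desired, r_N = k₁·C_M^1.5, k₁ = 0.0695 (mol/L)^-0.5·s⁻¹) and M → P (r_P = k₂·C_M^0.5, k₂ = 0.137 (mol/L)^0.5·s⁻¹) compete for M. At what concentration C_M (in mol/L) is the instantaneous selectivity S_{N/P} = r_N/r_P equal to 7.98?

15.7 mol/L

S_{N/P} = (k₁/k₂)·C_M ⇒ C_M = S·k₂/k₁.
= 7.98×0.137/0.0695 = 15.7 mol/L.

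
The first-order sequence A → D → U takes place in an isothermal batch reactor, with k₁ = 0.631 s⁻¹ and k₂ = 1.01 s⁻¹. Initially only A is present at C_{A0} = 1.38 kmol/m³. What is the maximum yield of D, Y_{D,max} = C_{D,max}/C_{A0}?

0.285

At the optimum, C_{D,max}/C_{A0} = (k₁/k₂)^[k₂/(k₂−k₁)].
= (0.631/1.01)^(1.01/(1.01−0.631)) = (0.6248)^(2.665) = 0.2855.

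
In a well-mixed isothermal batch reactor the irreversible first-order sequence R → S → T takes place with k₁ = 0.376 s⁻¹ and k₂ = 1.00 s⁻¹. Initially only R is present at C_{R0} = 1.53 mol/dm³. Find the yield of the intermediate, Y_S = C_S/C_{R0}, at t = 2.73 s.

For first-order series with pure R initially, C_S(t) = k₁C_{R0}/(k₂−k₁)·(e^(−k₁t) − e^(−k₂t)).
e^(−k₁t) = e^(−0.376×2.73) = e^(−1.026) = 0.3583; e^(−k₂t) = e^(−2.730) = 0.06522.
C_S = 0.376×1.53/(1.00−0.376) × (0.3583−0.06522) = 0.9219×0.2930 = 0.2702 mol/dm³.
Y_S = C_S/C_{R0} = 0.2702/1.53 = 0.177.

0.177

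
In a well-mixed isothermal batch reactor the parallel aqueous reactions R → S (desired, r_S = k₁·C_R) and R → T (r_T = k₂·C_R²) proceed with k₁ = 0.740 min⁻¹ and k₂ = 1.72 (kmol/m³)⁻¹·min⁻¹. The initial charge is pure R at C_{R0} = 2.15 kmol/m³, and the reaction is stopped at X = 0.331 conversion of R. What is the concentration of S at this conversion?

C_R = C_{R0}(1−X) = 1.438 kmol/m³.
Along a PFR/batch, dC_S/dC_R = −r_S/(r_S+r_T) = −k₁/(k₁+k₂·C_R).
Integrating from C_{R0} to C_R: C_S = (0.740/1.72)·ln[(0.740+1.72·2.15)/(0.740+1.72·1.44)] = 0.4302·ln(4.438/3.214) = 0.1388 kmol/m³.

0.139 kmol/m³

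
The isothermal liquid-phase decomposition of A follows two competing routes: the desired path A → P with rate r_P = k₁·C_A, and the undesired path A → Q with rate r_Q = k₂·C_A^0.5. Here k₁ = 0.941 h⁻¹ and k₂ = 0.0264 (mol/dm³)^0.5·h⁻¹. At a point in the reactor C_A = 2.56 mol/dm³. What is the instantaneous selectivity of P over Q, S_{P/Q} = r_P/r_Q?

57.0

S_{P/Q} = r_P/r_Q = (k₁·C_A)/(k₂·C_A^0.5) = (k₁/k₂)·C_A^0.5.
= (0.941×2.560) / (0.0264×2.560^0.5) = 2.409/0.04224 = 57.0.
Since the desired path is higher order in A, keeping C_A high (PFR or concentrated feed) favours P.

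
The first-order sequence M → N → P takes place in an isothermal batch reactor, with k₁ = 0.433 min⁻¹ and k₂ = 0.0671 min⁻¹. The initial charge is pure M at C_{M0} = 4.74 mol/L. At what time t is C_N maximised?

Setting dC_N/dt = 0 gives t_opt = ln(k₂/k₁)/(k₂−k₁).
= ln(0.0671/0.433)/(0.0671−0.433) = ln(0.1550)/-0.3659 = -1.865/-0.3659 = 5.10 min.

5.10 min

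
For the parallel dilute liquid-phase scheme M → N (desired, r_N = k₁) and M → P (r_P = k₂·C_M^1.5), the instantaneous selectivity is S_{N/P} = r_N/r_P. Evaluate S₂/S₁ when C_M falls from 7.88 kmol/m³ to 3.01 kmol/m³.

S_{N/P} = (k₁/k₂)·C_M^-1.5, so S₂/S₁ = (C_{M,2}/C_{M,1})^-1.5.
= (3.01/7.88)^(-1.5) = (0.3820)^(-1.5) = 4.24.

4.24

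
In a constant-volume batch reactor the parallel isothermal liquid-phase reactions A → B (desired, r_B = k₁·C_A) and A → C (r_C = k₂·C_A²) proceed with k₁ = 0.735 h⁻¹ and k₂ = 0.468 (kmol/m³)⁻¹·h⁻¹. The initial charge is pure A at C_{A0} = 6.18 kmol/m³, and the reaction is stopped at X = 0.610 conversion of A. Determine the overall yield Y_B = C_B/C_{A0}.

0.169

C_A = C_{A0}(1−X) = 2.410 kmol/m³.
Along a PFR/batch, dC_B/dC_A = −r_B/(r_B+r_C) = −k₁/(k₁+k₂·C_A).
Integrating from C_{A0} to C_A: C_B = (0.735/0.468)·ln[(0.735+0.468·6.18)/(0.735+0.468·2.41)] = 1.571·ln(3.627/1.863) = 1.046 kmol/m³.
Y_B = C_B/C_{A0} = 1.046/6.18 = 0.169.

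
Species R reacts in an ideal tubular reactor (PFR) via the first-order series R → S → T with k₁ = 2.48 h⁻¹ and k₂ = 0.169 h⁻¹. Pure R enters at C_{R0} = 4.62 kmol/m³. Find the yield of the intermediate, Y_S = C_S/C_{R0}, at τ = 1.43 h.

Solving the coupled first-order balances gives C_S(τ) = [k₁/(k₂−k₁)]·C_{R0}·(e^(−k₁τ) − e^(−k₂τ)).
e^(−k₁τ) = e^(−2.48×1.43) = e^(−3.546) = 0.02883; e^(−k₂τ) = e^(−0.2417) = 0.7853.
C_S = 2.48×4.62/(0.169−2.48) × (0.02883−0.7853) = (-4.958)×(-0.7565) = 3.751 kmol/m³.
Y_S = C_S/C_{R0} = 3.751/4.62 = 0.812.

0.812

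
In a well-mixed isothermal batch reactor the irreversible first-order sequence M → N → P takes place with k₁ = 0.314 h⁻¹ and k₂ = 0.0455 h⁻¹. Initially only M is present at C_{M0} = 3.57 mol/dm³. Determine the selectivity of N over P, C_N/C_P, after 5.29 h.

The intermediate concentration in a first-order A→B→C sequence is C_N = k₁C_{M0}(e^(−k₁t) − e^(−k₂t))/(k₂−k₁).
e^(−k₁t) = e^(−0.314×5.29) = e^(−1.661) = 0.1899; e^(−k₂t) = e^(−0.2407) = 0.7861.
C_N = 0.314×3.57/(0.0455−0.314) × (0.1899−0.7861) = (-4.175)×(-0.5961) = 2.489 mol/dm³.
C_M = C_{M0}e^(−k₁t) = 0.6781 mol/dm³, so C_P = C_{M0}−C_M−C_N = 0.4030 mol/dm³; C_N/C_P = 6.18.

6.18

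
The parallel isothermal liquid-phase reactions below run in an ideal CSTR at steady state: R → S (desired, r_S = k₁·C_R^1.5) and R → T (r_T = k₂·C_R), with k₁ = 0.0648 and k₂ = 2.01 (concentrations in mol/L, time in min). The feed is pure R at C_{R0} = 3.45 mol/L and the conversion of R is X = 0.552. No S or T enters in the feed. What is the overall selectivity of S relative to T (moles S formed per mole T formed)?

Exit C_R = C_{R0}(1−X) = 3.45×0.448 = 1.546 mol/L.
In a CSTR the entire volume is at exit conditions, so r_S = 0.0648×1.546^1.5 = 0.1245 and r_T = 2.01×1.546 = 3.107.
Overall selectivity = C_S/C_T = r_Sτ/(r_Tτ) = r_S/r_T = 0.0401.

0.0401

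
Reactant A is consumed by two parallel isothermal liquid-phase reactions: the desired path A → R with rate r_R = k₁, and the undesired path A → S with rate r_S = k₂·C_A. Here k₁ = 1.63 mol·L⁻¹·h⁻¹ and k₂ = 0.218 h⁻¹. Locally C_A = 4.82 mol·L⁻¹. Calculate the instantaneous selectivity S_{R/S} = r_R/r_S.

S_{R/S} = r_R/r_S = (k₁)/(k₂·C_A) = (k₁/k₂)·C_A⁻¹.
= (1.63) / (0.218×4.820) = 1.630/1.051 = 1.55.

1.55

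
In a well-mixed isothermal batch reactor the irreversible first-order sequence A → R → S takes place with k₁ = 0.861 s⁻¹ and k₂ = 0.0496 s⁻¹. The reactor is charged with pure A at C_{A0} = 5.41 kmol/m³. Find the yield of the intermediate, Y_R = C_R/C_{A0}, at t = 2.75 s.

0.826

For first-order series with pure A initially, C_R(t) = k₁C_{A0}/(k₂−k₁)·(e^(−k₁t) − e^(−k₂t)).
e^(−k₁t) = e^(−0.861×2.75) = e^(−2.368) = 0.09369; e^(−k₂t) = e^(−0.1364) = 0.8725.
C_R = 0.861×5.41/(0.0496−0.861) × (0.09369−0.8725) = (-5.741)×(-0.7788) = 4.471 kmol/m³.
Y_R = C_R/C_{A0} = 4.471/5.41 = 0.826.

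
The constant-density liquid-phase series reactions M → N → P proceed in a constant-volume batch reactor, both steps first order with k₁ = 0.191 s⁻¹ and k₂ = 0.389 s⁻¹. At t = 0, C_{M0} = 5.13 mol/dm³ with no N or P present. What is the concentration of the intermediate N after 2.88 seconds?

1.24 mol/dm³

Solving the coupled first-order balances gives C_N(t) = [k₁/(k₂−k₁)]·C_{M0}·(e^(−k₁t) − e^(−k₂t)).
e^(−k₁t) = e^(−0.191×2.88) = e^(−0.5501) = 0.5769; e^(−k₂t) = e^(−1.120) = 0.3262.
C_N = 0.191×5.13/(0.389−0.191) × (0.5769−0.3262) = 4.949×0.2507 = 1.241 mol/dm³.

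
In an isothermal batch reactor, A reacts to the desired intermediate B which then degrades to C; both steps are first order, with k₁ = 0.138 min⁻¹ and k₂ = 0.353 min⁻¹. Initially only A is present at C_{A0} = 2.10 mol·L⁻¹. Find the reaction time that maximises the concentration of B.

Setting dC_B/dt = 0 gives t_opt = ln(k₂/k₁)/(k₂−k₁).
= ln(0.353/0.138)/(0.353−0.138) = ln(2.558)/0.2150 = 0.9392/0.2150 = 4.37 min.

4.37 min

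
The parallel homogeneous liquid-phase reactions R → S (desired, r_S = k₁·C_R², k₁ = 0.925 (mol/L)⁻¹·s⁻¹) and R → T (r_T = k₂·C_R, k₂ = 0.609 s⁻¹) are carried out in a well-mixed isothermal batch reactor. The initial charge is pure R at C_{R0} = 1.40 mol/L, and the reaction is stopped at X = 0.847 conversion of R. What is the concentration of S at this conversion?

0.621 mol/L

C_R = C_{R0}(1−X) = 0.2142 mol/L.
Along a PFR/batch, dC_T/dC_R = −r_T/(r_S+r_T) = −k₂/(k₂+k₁·C_R).
Integrating from C_{R0} to C_R: C_T = (0.609/0.925)·ln[(0.609+0.925·1.40)/(0.609+0.925·0.214)] = 0.6584·ln(1.904/0.8071) = 0.5650 mol/L.
Then C_S = (C_{R0}−C_R) − C_T = 1.186 − 0.5650 = 0.6208 mol/L.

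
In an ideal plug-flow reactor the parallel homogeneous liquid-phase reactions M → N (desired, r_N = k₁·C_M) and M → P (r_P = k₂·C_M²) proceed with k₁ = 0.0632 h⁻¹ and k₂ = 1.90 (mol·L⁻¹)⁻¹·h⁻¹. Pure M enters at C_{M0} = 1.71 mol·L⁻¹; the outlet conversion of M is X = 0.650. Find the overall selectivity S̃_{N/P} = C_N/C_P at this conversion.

0.0313

C_M = C_{M0}(1−X) = 0.5985 mol·L⁻¹.
Along a PFR/batch, dC_N/dC_M = −r_N/(r_N+r_P) = −k₁/(k₁+k₂·C_M).
Integrating from C_{M0} to C_M: C_N = (0.0632/1.90)·ln[(0.0632+1.90·1.71)/(0.0632+1.90·0.598)] = 0.03326·ln(3.312/1.200) = 0.03376 mol·L⁻¹.
C_P = (C_{M0}−C_M)−C_N = 1.078 mol·L⁻¹; S̃_{N/P} = 0.03376/1.078 = 0.0313.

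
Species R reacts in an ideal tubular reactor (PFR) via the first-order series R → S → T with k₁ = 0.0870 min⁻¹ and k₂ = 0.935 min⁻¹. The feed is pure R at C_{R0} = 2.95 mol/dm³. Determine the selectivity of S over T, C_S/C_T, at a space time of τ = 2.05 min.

For first-order series with pure R initially, C_S(τ) = k₁C_{R0}/(k₂−k₁)·(e^(−k₁τ) − e^(−k₂τ)).
e^(−k₁τ) = e^(−0.0870×2.05) = e^(−0.1783) = 0.8366; e^(−k₂τ) = e^(−1.917) = 0.1471.
C_S = 0.0870×2.95/(0.935−0.0870) × (0.8366−0.1471) = 0.3027×0.6896 = 0.2087 mol/dm³.
C_R = C_{R0}e^(−k₁τ) = 2.468 mol/dm³, so C_T = C_{R0}−C_R−C_S = 0.2732 mol/dm³; C_S/C_T = 0.764.

0.764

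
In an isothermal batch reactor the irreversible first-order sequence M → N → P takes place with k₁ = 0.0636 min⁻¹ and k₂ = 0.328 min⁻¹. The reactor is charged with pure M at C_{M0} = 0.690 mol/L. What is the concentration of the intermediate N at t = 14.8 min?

The intermediate concentration in a first-order A→B→C sequence is C_N = k₁C_{M0}(e^(−k₁t) − e^(−k₂t))/(k₂−k₁).
e^(−k₁t) = e^(−0.0636×14.8) = e^(−0.9413) = 0.3901; e^(−k₂t) = e^(−4.854) = 0.007794.
C_N = 0.0636×0.690/(0.328−0.0636) × (0.3901−0.007794) = 0.1660×0.3823 = 0.06346 mol/L.

0.0635 mol/L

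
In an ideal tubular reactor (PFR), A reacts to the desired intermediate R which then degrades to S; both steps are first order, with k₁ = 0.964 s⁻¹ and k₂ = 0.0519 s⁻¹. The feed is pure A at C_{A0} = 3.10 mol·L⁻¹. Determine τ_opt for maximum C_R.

For first-order series the maximum of C_R occurs at τ_opt = ln(k₂/k₁)/(k₂−k₁).
= ln(0.0519/0.964)/(0.0519−0.964) = ln(0.05384)/-0.9121 = -2.922/-0.9121 = 3.20 s.

3.20 s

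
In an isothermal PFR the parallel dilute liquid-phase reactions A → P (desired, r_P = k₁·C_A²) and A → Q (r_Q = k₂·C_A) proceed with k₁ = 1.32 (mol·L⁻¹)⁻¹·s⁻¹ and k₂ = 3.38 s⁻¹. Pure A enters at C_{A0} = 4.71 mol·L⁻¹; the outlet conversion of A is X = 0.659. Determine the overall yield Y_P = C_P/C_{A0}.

0.356

C_A = C_{A0}(1−X) = 1.606 mol·L⁻¹.
Along a PFR/batch, dC_Q/dC_A = −r_Q/(r_P+r_Q) = −k₂/(k₂+k₁·C_A).
Integrating from C_{A0} to C_A: C_Q = (3.38/1.32)·ln[(3.38+1.32·4.71)/(3.38+1.32·1.61)] = 2.561·ln(9.597/5.500) = 1.426 mol·L⁻¹.
Then C_P = (C_{A0}−C_A) − C_Q = 3.104 − 1.426 = 1.678 mol·L⁻¹.
Y_P = C_P/C_{A0} = 1.678/4.71 = 0.356.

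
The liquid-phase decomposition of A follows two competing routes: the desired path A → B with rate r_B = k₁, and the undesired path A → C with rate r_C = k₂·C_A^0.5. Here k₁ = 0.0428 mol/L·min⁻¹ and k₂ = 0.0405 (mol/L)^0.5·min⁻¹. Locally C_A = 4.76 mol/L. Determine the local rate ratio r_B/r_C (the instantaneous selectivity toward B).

0.484

S_{B/C} = r_B/r_C = (k₁)/(k₂·C_A^0.5) = (k₁/k₂)·C_A^-0.5.
= (0.0428) / (0.0405×4.760^0.5) = 0.04280/0.08836 = 0.484.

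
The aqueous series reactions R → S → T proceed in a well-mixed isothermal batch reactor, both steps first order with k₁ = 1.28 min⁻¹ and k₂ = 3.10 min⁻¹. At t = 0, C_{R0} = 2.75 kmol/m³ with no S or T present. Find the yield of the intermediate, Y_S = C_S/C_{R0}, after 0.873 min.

Solving the coupled first-order balances gives C_S(t) = [k₁/(k₂−k₁)]·C_{R0}·(e^(−k₁t) − e^(−k₂t)).
e^(−k₁t) = e^(−1.28×0.873) = e^(−1.117) = 0.3271; e^(−k₂t) = e^(−2.706) = 0.06678.
C_S = 1.28×2.75/(3.10−1.28) × (0.3271−0.06678) = 1.934×0.2603 = 0.5035 kmol/m³.
Y_S = C_S/C_{R0} = 0.5035/2.75 = 0.183.

0.183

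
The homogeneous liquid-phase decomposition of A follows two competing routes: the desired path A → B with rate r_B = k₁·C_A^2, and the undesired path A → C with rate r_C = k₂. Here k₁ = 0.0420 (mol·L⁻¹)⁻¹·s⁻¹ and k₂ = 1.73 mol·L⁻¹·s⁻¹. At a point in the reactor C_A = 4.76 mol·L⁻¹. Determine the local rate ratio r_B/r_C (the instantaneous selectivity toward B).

0.550

S_{B/C} = r_B/r_C = (k₁·C_A^2)/(k₂) = (k₁/k₂)·C_A^2.
= (0.0420×4.760^2) / (1.73) = 0.9516/1.730 = 0.550.
Since the desired path is higher order in A, keeping C_A high (PFR or concentrated feed) favours B.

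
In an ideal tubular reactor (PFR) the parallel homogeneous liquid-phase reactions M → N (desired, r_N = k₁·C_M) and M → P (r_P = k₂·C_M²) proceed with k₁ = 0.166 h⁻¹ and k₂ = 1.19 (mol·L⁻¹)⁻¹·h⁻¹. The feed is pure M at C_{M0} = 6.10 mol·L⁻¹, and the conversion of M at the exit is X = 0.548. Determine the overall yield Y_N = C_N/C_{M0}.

0.0175

C_M = C_{M0}(1−X) = 2.757 mol·L⁻¹.
Along a PFR/batch, dC_N/dC_M = −r_N/(r_N+r_P) = −k₁/(k₁+k₂·C_M).
Integrating from C_{M0} to C_M: C_N = (0.166/1.19)·ln[(0.166+1.19·6.10)/(0.166+1.19·2.76)] = 0.1395·ln(7.425/3.447) = 0.1070 mol·L⁻¹.
Y_N = C_N/C_{M0} = 0.1070/6.10 = 0.0175.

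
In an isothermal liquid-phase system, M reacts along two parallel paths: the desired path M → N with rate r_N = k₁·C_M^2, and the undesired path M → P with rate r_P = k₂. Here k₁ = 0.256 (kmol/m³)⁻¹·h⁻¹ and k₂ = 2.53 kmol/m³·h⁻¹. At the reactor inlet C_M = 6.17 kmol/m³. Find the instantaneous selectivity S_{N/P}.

3.85

S_{N/P} = r_N/r_P = (k₁·C_M^2)/(k₂) = (k₁/k₂)·C_M^2.
= (0.256×6.170^2) / (2.53) = 9.746/2.530 = 3.85.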